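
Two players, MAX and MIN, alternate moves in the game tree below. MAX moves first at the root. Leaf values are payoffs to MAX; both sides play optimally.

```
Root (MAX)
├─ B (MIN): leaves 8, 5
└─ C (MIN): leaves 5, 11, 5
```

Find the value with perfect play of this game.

B (MIN): min(8, 5) = 5
C (MIN): min(5, 11, 5) = 5
Root (MAX): max(5, 5) = 5

5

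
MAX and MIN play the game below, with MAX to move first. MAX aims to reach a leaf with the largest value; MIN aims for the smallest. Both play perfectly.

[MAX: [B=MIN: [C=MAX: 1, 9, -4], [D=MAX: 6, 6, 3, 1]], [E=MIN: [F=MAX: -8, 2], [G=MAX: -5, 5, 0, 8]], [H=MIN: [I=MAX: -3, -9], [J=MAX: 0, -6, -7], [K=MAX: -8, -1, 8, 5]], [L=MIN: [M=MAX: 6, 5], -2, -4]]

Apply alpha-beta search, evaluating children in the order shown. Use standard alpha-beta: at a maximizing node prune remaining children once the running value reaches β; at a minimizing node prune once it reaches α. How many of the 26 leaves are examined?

C [α=-∞,β=+∞]: v=9
D [α=-∞,β=9]: v=6
B [α=-∞,β=+∞]: v=6
F [α=6,β=+∞]: v=2
E [α=6,β=+∞]: v=2 after child 1 ≤ α → α-cutoff, skip 1
I [α=6,β=+∞]: v=-3
H [α=6,β=+∞]: v=-3 after child 1 ≤ α → α-cutoff, skip 2
M [α=6,β=+∞]: v=6
L [α=6,β=+∞]: v=6 after child 1 ≤ α → α-cutoff, skip 2
Root [α=-∞,β=+∞]: v=6
Leaves evaluated: 13 of 26.

13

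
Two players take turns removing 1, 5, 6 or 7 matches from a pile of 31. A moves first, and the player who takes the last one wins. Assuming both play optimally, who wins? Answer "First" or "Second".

Mark each pile size as W (mover wins) or L (mover loses):
i:   0  1  2  3  4  5  6  7  8  9 10 11 12 13 14 15 16 17 18 19 20 21 22 23 24 25 26 27 28 29 30 31
     L  W  L  W  L  W  W  W  W  W  W  W  L  W  L  W  L  W  W  W  W  W  W  W  L  W  L  W  L  W  W  W
Position 31 is W, so the first player wins.

First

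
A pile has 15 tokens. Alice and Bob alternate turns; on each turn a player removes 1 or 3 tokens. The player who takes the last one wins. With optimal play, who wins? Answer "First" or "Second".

First

i:   0  1  2  3  4  5  6  7  8  9 10 11 12 13 14 15
     L  W  L  W  L  W  L  W  L  W  L  W  L  W  L  W
Position 15 is W, so the first player wins.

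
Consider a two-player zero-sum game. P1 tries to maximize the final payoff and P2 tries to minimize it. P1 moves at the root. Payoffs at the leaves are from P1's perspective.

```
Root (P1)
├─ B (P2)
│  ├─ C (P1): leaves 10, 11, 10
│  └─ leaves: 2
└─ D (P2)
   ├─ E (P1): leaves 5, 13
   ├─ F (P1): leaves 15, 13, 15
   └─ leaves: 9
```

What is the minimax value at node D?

E: max(5, 13) = 13
F: max(15, 13, 15) = 15
D: min(13, 15, 9) = 9

9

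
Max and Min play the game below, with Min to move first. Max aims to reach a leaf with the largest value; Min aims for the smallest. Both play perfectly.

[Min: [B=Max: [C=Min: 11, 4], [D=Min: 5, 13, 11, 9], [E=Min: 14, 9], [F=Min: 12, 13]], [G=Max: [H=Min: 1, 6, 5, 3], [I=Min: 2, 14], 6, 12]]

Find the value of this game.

12

C (Min): min(11, 4) = 4
D (Min): min(5, 13, 11, 9) = 5
E (Min): min(14, 9) = 9
F (Min): min(12, 13) = 12
B (Max): max(4, 5, 9, 12) = 12
H (Min): min(1, 6, 5, 3) = 1
I (Min): min(2, 14) = 2
G (Max): max(1, 2, 6, 12) = 12
Root (Min): min(12, 12) = 12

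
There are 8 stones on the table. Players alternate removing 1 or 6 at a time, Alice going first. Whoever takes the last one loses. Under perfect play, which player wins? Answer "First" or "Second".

Second

W/L table (W = player to move can force a win):
i:   0  1  2  3  4  5  6  7  8
     W  L  W  L  W  L  W  W  L
Position 8 is L, so the second player wins.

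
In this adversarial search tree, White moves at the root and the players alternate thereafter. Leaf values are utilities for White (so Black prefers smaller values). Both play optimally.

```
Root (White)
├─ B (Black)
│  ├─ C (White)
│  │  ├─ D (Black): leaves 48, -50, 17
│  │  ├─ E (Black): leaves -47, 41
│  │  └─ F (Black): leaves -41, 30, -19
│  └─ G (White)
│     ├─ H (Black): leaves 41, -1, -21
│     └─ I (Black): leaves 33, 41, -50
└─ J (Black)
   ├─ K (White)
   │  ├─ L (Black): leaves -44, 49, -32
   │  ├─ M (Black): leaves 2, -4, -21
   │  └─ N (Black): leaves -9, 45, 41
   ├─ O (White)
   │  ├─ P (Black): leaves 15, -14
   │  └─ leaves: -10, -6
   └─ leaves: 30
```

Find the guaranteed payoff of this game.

-9

D (Black): min(48, -50, 17) = -50
E (Black): min(-47, 41) = -47
F (Black): min(-41, 30, -19) = -41
C (White): max(-50, -47, -41) = -41
H (Black): min(41, -1, -21) = -21
I (Black): min(33, 41, -50) = -50
G (White): max(-21, -50) = -21
B (Black): min(-41, -21) = -41
L (Black): min(-44, 49, -32) = -44
M (Black): min(2, -4, -21) = -21
N (Black): min(-9, 45, 41) = -9
K (White): max(-44, -21, -9) = -9
P (Black): min(15, -14) = -14
O (White): max(-14, -10, -6) = -6
J (Black): min(-9, -6, 30) = -9
Root (White): max(-41, -9) = -9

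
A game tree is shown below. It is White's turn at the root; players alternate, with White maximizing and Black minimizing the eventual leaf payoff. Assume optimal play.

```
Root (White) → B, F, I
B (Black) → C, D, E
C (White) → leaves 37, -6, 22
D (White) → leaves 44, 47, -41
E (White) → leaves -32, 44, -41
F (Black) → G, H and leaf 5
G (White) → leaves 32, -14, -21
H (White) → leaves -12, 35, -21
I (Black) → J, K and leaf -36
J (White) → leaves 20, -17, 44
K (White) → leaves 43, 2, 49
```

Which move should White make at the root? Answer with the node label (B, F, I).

C (White): max(37, -6, 22) = 37
D (White): max(44, 47, -41) = 47
E (White): max(-32, 44, -41) = 44
B (Black): min(37, 47, 44) = 37
G (White): max(32, -14, -21) = 32
H (White): max(-12, 35, -21) = 35
F (Black): min(32, 35, 5) = 5
J (White): max(20, -17, 44) = 44
K (White): max(43, 2, 49) = 49
I (Black): min(44, 49, -36) = -36
Root (White): max(37, 5, -36) = 37
White picks the child with the highest value: B (value 37).

B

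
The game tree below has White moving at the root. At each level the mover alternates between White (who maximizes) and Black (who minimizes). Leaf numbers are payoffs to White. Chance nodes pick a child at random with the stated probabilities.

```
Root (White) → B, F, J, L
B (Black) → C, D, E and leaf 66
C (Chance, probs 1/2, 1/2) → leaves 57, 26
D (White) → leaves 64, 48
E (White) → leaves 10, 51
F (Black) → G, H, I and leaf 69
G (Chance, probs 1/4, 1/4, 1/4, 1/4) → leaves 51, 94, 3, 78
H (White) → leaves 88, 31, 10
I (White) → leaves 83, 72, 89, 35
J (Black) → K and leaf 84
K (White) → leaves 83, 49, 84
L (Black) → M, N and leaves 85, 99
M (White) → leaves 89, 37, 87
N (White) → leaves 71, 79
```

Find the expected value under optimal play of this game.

84

C (Chance): 1/2·57 + 1/2·26 = 41.5
D (White): max(64, 48) = 64
E (White): max(10, 51) = 51
B (Black): min(41.5, 64, 51, 66) = 41.5
G (Chance): 1/4·51 + 1/4·94 + 1/4·3 + 1/4·78 = 56.5
H (White): max(88, 31, 10) = 88
I (White): max(83, 72, 89, 35) = 89
F (Black): min(56.5, 88, 89, 69) = 56.5
K (White): max(83, 49, 84) = 84
J (Black): min(84, 84) = 84
M (White): max(89, 37, 87) = 89
N (White): max(71, 79) = 79
L (Black): min(89, 79, 85, 99) = 79
Root (White): max(41.5, 56.5, 84, 79) = 84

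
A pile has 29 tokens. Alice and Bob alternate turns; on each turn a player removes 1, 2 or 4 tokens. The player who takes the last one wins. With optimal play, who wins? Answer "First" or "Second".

First

i:   0  1  2  3  4  5  6  7  8  9 10 11 12 13 14 15 16 17 18 19 20 21 22 23 24 25 26 27 28 29
     L  W  W  L  W  W  L  W  W  L  W  W  L  W  W  L  W  W  L  W  W  L  W  W  L  W  W  L  W  W
Position 29 is W, so the first player wins.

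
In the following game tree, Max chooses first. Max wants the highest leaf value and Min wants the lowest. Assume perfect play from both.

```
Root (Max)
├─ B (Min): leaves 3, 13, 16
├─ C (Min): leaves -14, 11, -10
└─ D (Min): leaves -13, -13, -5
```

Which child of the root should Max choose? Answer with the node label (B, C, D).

B (Min): min(3, 13, 16) = 3
C (Min): min(-14, 11, -10) = -14
D (Min): min(-13, -13, -5) = -13
Root (Max): max(3, -14, -13) = 3
Max picks the child with the highest value: B (value 3).

B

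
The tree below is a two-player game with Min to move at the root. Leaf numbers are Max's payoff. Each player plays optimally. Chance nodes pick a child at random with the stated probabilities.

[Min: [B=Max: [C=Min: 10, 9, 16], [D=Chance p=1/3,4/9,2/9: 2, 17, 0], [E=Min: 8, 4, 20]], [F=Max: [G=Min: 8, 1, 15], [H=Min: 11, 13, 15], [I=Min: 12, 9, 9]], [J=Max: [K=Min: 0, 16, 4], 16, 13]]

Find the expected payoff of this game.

9

C (Min): min(10, 9, 16) = 9
D (Chance): 1/3·2 + 4/9·17 + 2/9·0 = 8.22
E (Min): min(8, 4, 20) = 4
B (Max): max(9, 8.22, 4) = 9
G (Min): min(8, 1, 15) = 1
H (Min): min(11, 13, 15) = 11
I (Min): min(12, 9, 9) = 9
F (Max): max(1, 11, 9) = 11
K (Min): min(0, 16, 4) = 0
J (Max): max(0, 16, 13) = 16
Root (Min): min(9, 11, 16) = 9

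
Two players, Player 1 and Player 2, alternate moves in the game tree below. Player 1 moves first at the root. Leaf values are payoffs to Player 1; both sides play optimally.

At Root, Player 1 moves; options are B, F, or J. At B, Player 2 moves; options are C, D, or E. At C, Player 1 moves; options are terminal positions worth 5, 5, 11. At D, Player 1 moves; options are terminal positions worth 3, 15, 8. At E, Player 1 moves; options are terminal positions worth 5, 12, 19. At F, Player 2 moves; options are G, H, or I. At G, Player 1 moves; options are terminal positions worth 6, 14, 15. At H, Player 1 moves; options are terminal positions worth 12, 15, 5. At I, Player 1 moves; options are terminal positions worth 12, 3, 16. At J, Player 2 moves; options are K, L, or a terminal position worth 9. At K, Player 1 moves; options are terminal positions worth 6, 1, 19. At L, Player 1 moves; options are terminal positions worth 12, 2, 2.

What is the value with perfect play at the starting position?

15

C (Player 1): max(5, 5, 11) = 11
D (Player 1): max(3, 15, 8) = 15
E (Player 1): max(5, 12, 19) = 19
B (Player 2): min(11, 15, 19) = 11
G (Player 1): max(6, 14, 15) = 15
H (Player 1): max(12, 15, 5) = 15
I (Player 1): max(12, 3, 16) = 16
F (Player 2): min(15, 15, 16) = 15
K (Player 1): max(6, 1, 19) = 19
L (Player 1): max(12, 2, 2) = 12
J (Player 2): min(19, 12, 9) = 9
Root (Player 1): max(11, 15, 9) = 15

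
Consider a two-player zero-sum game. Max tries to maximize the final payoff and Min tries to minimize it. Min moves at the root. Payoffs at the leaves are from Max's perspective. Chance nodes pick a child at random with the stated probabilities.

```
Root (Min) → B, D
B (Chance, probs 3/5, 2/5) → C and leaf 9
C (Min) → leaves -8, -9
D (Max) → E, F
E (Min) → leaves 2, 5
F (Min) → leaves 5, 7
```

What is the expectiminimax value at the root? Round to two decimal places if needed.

-1.8

C (Min): min(-8, -9) = -9
B (Chance): 3/5·-9 + 2/5·9 = -1.8
E (Min): min(2, 5) = 2
F (Min): min(5, 7) = 5
D (Max): max(2, 5) = 5
Root (Min): min(-1.8, 5) = -1.8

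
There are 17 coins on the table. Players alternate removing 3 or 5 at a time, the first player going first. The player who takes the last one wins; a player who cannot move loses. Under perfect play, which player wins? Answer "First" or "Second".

Second

Positions where the player to move wins (W) vs loses (L):
i:   0  1  2  3  4  5  6  7  8  9 10 11 12 13 14 15 16 17
     L  L  L  W  W  W  W  W  L  L  L  W  W  W  W  W  L  L
Position 17 is L, so the second player wins.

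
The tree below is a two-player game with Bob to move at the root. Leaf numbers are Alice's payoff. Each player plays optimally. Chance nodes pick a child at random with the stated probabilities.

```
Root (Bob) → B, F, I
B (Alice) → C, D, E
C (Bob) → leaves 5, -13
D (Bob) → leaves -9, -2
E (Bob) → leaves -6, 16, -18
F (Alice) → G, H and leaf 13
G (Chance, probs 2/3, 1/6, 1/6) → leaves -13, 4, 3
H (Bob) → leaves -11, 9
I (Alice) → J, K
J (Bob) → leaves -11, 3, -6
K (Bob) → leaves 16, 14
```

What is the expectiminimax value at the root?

-9

C (Bob): min(5, -13) = -13
D (Bob): min(-9, -2) = -9
E (Bob): min(-6, 16, -18) = -18
B (Alice): max(-13, -9, -18) = -9
G (Chance): 2/3·-13 + 1/6·4 + 1/6·3 = -7.5
H (Bob): min(-11, 9) = -11
F (Alice): max(-7.5, -11, 13) = 13
J (Bob): min(-11, 3, -6) = -11
K (Bob): min(16, 14) = 14
I (Alice): max(-11, 14) = 14
Root (Bob): min(-9, 13, 14) = -9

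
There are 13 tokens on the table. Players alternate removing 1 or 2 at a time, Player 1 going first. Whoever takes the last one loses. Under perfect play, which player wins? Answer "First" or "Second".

Positions where the player to move wins (W) vs loses (L):
i:   0  1  2  3  4  5  6  7  8  9 10 11 12 13
     W  L  W  W  L  W  W  L  W  W  L  W  W  L
Position 13 is L, so the second player wins.

Second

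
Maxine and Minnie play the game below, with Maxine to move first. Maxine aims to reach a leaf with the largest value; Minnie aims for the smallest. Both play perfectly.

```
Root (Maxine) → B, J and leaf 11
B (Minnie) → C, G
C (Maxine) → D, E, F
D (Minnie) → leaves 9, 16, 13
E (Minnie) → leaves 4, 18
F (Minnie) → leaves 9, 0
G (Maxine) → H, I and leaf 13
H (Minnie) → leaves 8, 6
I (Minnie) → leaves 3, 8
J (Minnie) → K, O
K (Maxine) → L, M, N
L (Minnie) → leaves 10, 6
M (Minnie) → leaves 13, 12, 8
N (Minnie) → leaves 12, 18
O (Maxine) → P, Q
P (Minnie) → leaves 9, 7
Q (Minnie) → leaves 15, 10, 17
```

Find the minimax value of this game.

D (Minnie): min(9, 16, 13) = 9
E (Minnie): min(4, 18) = 4
F (Minnie): min(9, 0) = 0
C (Maxine): max(9, 4, 0) = 9
H (Minnie): min(8, 6) = 6
I (Minnie): min(3, 8) = 3
G (Maxine): max(6, 3, 13) = 13
B (Minnie): min(9, 13) = 9
L (Minnie): min(10, 6) = 6
M (Minnie): min(13, 12, 8) = 8
N (Minnie): min(12, 18) = 12
K (Maxine): max(6, 8, 12) = 12
P (Minnie): min(9, 7) = 7
Q (Minnie): min(15, 10, 17) = 10
O (Maxine): max(7, 10) = 10
J (Minnie): min(12, 10) = 10
Root (Maxine): max(9, 10, 11) = 11

11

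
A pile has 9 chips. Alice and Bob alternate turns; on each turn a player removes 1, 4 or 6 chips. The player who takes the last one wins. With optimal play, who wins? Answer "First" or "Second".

First

i:   0  1  2  3  4  5  6  7  8  9
     L  W  L  W  W  L  W  L  W  W
Position 9 is W, so the first player wins.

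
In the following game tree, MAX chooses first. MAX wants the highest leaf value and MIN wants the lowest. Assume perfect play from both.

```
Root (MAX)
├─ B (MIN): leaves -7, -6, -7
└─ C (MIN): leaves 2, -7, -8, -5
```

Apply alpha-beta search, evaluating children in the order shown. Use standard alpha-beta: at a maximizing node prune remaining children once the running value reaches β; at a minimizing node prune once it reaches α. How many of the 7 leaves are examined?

5

B [α=-∞,β=+∞]: v=-7
C [α=-7,β=+∞]: v=-7 after child 2 ≤ α → α-cutoff, skip 2
Root [α=-∞,β=+∞]: v=-7
Leaves evaluated: 5 of 7.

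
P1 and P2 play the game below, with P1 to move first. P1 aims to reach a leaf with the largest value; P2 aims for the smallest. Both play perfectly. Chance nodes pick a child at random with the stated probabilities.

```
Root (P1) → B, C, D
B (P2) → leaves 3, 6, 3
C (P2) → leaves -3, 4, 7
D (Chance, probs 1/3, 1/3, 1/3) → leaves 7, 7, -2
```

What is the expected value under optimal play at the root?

B (P2): min(3, 6, 3) = 3
C (P2): min(-3, 4, 7) = -3
D (Chance): 1/3·7 + 1/3·7 + 1/3·-2 = 4
Root (P1): max(3, -3, 4) = 4

4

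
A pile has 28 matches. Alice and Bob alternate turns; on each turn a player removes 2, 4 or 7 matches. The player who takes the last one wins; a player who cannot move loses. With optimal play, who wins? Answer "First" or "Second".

First

i:   0  1  2  3  4  5  6  7  8  9 10 11 12 13 14 15 16 17 18 19 20 21 22 23 24 25 26 27 28
     L  L  W  W  W  W  L  W  W  L  W  W  L  W  W  L  W  W  L  W  W  L  W  W  L  W  W  L  W
Position 28 is W, so the first player wins.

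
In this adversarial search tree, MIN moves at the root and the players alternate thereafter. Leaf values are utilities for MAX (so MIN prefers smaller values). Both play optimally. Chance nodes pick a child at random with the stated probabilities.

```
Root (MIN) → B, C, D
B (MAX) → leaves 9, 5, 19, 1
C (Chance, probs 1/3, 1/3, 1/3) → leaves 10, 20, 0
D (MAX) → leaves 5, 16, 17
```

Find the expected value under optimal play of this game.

10

B (MAX): max(9, 5, 19, 1) = 19
C (Chance): 1/3·10 + 1/3·20 + 1/3·0 = 10
D (MAX): max(5, 16, 17) = 17
Root (MIN): min(19, 10, 17) = 10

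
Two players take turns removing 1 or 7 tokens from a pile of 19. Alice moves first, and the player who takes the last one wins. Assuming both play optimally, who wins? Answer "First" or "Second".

Compute winning (W) and losing (L) positions by backward induction:
i:   0  1  2  3  4  5  6  7  8  9 10 11 12 13 14 15 16 17 18 19
     L  W  L  W  L  W  L  W  L  W  L  W  L  W  L  W  L  W  L  W
Position 19 is W, so the first player wins.

First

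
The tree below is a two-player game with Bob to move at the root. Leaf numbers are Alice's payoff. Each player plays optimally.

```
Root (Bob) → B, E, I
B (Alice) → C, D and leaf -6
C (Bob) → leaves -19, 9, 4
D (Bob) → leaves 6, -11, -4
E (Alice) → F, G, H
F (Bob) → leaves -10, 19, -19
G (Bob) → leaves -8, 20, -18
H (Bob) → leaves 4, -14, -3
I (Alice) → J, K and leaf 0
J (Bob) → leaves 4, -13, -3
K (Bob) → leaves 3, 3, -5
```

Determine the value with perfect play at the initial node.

C (Bob): min(-19, 9, 4) = -19
D (Bob): min(6, -11, -4) = -11
B (Alice): max(-19, -11, -6) = -6
F (Bob): min(-10, 19, -19) = -19
G (Bob): min(-8, 20, -18) = -18
H (Bob): min(4, -14, -3) = -14
E (Alice): max(-19, -18, -14) = -14
J (Bob): min(4, -13, -3) = -13
K (Bob): min(3, 3, -5) = -5
I (Alice): max(-13, -5, 0) = 0
Root (Bob): min(-6, -14, 0) = -14

-14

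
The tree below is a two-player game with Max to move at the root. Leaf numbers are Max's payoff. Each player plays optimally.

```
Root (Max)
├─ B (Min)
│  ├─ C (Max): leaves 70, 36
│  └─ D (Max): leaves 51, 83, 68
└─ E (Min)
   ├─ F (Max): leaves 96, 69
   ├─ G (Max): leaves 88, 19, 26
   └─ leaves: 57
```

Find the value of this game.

70

C (Max): max(70, 36) = 70
D (Max): max(51, 83, 68) = 83
B (Min): min(70, 83) = 70
F (Max): max(96, 69) = 96
G (Max): max(88, 19, 26) = 88
E (Min): min(96, 88, 57) = 57
Root (Max): max(70, 57) = 70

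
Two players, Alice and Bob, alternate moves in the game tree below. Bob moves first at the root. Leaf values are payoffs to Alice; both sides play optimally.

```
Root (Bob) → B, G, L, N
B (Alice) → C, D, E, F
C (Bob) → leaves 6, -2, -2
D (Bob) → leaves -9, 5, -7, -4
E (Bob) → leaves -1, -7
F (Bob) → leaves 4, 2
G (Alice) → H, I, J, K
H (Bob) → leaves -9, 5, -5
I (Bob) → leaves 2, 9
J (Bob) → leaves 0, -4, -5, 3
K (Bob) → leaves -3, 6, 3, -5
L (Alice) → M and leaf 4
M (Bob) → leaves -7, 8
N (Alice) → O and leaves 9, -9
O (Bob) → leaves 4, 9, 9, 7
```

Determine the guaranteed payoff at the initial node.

2

C (Bob): min(6, -2, -2) = -2
D (Bob): min(-9, 5, -7, -4) = -9
E (Bob): min(-1, -7) = -7
F (Bob): min(4, 2) = 2
B (Alice): max(-2, -9, -7, 2) = 2
H (Bob): min(-9, 5, -5) = -9
I (Bob): min(2, 9) = 2
J (Bob): min(0, -4, -5, 3) = -5
K (Bob): min(-3, 6, 3, -5) = -5
G (Alice): max(-9, 2, -5, -5) = 2
M (Bob): min(-7, 8) = -7
L (Alice): max(-7, 4) = 4
O (Bob): min(4, 9, 9, 7) = 4
N (Alice): max(4, 9, -9) = 9
Root (Bob): min(2, 2, 4, 9) = 2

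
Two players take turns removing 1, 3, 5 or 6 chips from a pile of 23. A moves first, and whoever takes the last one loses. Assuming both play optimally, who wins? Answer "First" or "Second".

i:   0  1  2  3  4  5  6  7  8  9 10 11 12 13 14 15 16 17 18 19 20 21 22 23
     W  L  W  L  W  L  W  W  W  W  W  W  L  W  L  W  L  W  W  W  W  W  W  L
Position 23 is L, so the second player wins.

Second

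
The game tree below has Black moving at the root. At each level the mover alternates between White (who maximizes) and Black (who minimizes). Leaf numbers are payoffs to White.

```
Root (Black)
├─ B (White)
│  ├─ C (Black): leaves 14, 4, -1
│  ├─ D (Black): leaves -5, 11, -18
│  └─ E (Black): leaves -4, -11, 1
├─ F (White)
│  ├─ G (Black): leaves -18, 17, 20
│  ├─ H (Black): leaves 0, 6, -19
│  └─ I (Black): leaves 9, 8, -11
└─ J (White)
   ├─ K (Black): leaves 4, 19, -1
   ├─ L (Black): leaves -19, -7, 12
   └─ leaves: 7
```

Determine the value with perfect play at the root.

C (Black): min(14, 4, -1) = -1
D (Black): min(-5, 11, -18) = -18
E (Black): min(-4, -11, 1) = -11
B (White): max(-1, -18, -11) = -1
G (Black): min(-18, 17, 20) = -18
H (Black): min(0, 6, -19) = -19
I (Black): min(9, 8, -11) = -11
F (White): max(-18, -19, -11) = -11
K (Black): min(4, 19, -1) = -1
L (Black): min(-19, -7, 12) = -19
J (White): max(-1, -19, 7) = 7
Root (Black): min(-1, -11, 7) = -11

-11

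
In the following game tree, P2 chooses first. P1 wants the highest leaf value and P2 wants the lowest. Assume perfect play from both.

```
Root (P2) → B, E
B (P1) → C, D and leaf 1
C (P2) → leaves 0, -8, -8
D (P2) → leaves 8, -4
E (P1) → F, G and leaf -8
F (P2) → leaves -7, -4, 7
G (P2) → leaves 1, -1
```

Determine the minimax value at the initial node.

C (P2): min(0, -8, -8) = -8
D (P2): min(8, -4) = -4
B (P1): max(-8, -4, 1) = 1
F (P2): min(-7, -4, 7) = -7
G (P2): min(1, -1) = -1
E (P1): max(-7, -1, -8) = -1
Root (P2): min(1, -1) = -1

-1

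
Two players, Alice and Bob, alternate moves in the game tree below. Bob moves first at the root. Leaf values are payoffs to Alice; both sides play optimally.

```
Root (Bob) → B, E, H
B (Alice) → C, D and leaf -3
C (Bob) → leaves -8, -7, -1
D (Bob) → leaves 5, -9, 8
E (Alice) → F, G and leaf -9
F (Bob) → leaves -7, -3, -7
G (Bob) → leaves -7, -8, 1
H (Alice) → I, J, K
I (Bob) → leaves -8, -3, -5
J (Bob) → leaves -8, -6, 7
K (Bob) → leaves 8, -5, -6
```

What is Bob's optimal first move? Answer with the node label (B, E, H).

C (Bob): min(-8, -7, -1) = -8
D (Bob): min(5, -9, 8) = -9
B (Alice): max(-8, -9, -3) = -3
F (Bob): min(-7, -3, -7) = -7
G (Bob): min(-7, -8, 1) = -8
E (Alice): max(-7, -8, -9) = -7
I (Bob): min(-8, -3, -5) = -8
J (Bob): min(-8, -6, 7) = -8
K (Bob): min(8, -5, -6) = -6
H (Alice): max(-8, -8, -6) = -6
Root (Bob): min(-3, -7, -6) = -7
Bob picks the child with the lowest value: E (value -7).

E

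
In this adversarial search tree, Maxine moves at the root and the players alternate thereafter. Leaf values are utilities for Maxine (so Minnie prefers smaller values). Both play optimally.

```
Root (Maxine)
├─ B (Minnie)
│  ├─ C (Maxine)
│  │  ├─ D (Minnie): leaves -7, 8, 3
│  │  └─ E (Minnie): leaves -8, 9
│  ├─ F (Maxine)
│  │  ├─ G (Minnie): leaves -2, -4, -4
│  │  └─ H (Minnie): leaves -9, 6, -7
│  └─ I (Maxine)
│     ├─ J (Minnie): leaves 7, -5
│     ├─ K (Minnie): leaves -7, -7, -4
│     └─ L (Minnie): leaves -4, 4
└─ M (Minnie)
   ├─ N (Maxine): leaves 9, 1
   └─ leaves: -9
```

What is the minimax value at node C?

D: min(-7, 8, 3) = -7
E: min(-8, 9) = -8
C: max(-7, -8) = -7

-7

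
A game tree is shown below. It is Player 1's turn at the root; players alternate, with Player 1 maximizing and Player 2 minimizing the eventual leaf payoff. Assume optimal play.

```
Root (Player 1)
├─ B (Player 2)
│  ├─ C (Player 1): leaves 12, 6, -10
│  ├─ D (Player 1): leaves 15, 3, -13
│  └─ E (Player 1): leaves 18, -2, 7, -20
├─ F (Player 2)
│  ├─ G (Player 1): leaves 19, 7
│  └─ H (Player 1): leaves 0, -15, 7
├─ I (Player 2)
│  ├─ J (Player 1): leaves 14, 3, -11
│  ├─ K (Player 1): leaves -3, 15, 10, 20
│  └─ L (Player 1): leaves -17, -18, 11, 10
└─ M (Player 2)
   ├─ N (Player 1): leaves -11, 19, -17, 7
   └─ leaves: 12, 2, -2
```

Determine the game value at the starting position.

C (Player 1): max(12, 6, -10) = 12
D (Player 1): max(15, 3, -13) = 15
E (Player 1): max(18, -2, 7, -20) = 18
B (Player 2): min(12, 15, 18) = 12
G (Player 1): max(19, 7) = 19
H (Player 1): max(0, -15, 7) = 7
F (Player 2): min(19, 7) = 7
J (Player 1): max(14, 3, -11) = 14
K (Player 1): max(-3, 15, 10, 20) = 20
L (Player 1): max(-17, -18, 11, 10) = 11
I (Player 2): min(14, 20, 11) = 11
N (Player 1): max(-11, 19, -17, 7) = 19
M (Player 2): min(19, 12, 2, -2) = -2
Root (Player 1): max(12, 7, 11, -2) = 12

12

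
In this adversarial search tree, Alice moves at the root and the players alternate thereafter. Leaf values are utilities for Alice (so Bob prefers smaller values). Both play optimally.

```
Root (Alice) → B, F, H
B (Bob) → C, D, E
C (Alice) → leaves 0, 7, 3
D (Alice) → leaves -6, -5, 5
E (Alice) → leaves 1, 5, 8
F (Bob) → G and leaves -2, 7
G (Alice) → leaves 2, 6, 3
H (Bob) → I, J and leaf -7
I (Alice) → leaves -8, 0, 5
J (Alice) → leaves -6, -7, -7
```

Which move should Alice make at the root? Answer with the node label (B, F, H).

B

C (Alice): max(0, 7, 3) = 7
D (Alice): max(-6, -5, 5) = 5
E (Alice): max(1, 5, 8) = 8
B (Bob): min(7, 5, 8) = 5
G (Alice): max(2, 6, 3) = 6
F (Bob): min(6, -2, 7) = -2
I (Alice): max(-8, 0, 5) = 5
J (Alice): max(-6, -7, -7) = -6
H (Bob): min(5, -6, -7) = -7
Root (Alice): max(5, -2, -7) = 5
Alice picks the child with the highest value: B (value 5).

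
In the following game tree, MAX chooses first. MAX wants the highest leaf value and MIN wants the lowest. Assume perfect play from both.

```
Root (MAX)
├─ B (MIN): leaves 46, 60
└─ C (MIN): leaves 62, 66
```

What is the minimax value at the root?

62

B (MIN): min(46, 60) = 46
C (MIN): min(62, 66) = 62
Root (MAX): max(46, 62) = 62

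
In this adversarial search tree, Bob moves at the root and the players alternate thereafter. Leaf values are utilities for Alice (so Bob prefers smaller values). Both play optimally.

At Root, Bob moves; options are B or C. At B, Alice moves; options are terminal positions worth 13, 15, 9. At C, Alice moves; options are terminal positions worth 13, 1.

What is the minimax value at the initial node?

13

B (Alice): max(13, 15, 9) = 15
C (Alice): max(13, 1) = 13
Root (Bob): min(15, 13) = 13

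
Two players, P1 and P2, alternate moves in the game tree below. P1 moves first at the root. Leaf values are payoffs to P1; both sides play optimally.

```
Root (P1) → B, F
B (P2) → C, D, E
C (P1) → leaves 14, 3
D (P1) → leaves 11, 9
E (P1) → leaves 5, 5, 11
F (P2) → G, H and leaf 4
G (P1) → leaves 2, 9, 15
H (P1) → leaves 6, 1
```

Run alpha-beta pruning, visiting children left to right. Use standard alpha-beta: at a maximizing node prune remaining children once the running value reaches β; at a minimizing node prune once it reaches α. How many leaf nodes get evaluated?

C [α=-∞,β=+∞]: v=14
D [α=-∞,β=14]: v=11
E [α=-∞,β=11]: v=11
B [α=-∞,β=+∞]: v=11
G [α=11,β=+∞]: v=15
H [α=11,β=15]: v=6
F [α=11,β=+∞]: v=6 after child 2 ≤ α → α-cutoff, skip 1
Root [α=-∞,β=+∞]: v=11
Leaves evaluated: 12 of 13.

12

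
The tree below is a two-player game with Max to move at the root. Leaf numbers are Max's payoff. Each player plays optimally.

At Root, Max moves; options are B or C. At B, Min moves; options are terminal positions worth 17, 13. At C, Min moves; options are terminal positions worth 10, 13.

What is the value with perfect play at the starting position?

13

B (Min): min(17, 13) = 13
C (Min): min(10, 13) = 10
Root (Max): max(13, 10) = 13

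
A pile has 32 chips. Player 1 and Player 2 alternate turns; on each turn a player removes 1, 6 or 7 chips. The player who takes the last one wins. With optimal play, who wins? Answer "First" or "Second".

i:   0  1  2  3  4  5  6  7  8  9 10 11 12 13 14 15 16 17 18 19 20 21 22 23 24 25 26 27 28 29 30 31 32
     L  W  L  W  L  W  W  W  W  W  W  W  L  W  L  W  L  W  W  W  W  W  W  W  L  W  L  W  L  W  W  W  W
Position 32 is W, so the first player wins.

First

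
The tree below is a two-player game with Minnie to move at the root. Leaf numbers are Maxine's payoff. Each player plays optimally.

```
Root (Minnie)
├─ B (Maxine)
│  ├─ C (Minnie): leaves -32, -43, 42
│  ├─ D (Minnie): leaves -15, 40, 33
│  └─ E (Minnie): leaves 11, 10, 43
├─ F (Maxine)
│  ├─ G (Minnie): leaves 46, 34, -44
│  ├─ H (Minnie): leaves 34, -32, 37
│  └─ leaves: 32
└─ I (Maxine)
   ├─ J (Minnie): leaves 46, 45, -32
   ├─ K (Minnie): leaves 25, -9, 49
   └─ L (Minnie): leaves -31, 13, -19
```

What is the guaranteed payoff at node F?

32

G: min(46, 34, -44) = -44
H: min(34, -32, 37) = -32
F: max(-44, -32, 32) = 32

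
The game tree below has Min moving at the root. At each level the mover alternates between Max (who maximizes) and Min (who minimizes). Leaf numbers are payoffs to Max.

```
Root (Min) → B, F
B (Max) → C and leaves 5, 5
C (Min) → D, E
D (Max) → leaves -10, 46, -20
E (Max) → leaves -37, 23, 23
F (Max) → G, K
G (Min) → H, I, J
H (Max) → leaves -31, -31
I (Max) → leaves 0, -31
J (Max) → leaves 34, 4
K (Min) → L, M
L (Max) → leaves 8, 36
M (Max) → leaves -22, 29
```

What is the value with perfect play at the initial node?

D (Max): max(-10, 46, -20) = 46
E (Max): max(-37, 23, 23) = 23
C (Min): min(46, 23) = 23
B (Max): max(23, 5, 5) = 23
H (Max): max(-31, -31) = -31
I (Max): max(0, -31) = 0
J (Max): max(34, 4) = 34
G (Min): min(-31, 0, 34) = -31
L (Max): max(8, 36) = 36
M (Max): max(-22, 29) = 29
K (Min): min(36, 29) = 29
F (Max): max(-31, 29) = 29
Root (Min): min(23, 29) = 23

23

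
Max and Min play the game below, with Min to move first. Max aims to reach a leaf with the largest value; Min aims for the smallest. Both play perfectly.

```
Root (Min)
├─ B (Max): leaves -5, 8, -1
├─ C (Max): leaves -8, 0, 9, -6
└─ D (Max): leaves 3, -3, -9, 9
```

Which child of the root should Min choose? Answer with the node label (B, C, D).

B (Max): max(-5, 8, -1) = 8
C (Max): max(-8, 0, 9, -6) = 9
D (Max): max(3, -3, -9, 9) = 9
Root (Min): min(8, 9, 9) = 8
Min picks the child with the lowest value: B (value 8).

B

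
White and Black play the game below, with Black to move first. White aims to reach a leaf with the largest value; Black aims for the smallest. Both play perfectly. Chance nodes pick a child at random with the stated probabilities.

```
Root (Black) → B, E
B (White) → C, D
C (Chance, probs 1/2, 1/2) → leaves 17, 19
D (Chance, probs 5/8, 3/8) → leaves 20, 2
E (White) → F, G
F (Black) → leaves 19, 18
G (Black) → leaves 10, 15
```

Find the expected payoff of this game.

C (Chance): 1/2·17 + 1/2·19 = 18
D (Chance): 5/8·20 + 3/8·2 = 13.25
B (White): max(18, 13.25) = 18
F (Black): min(19, 18) = 18
G (Black): min(10, 15) = 10
E (White): max(18, 10) = 18
Root (Black): min(18, 18) = 18

18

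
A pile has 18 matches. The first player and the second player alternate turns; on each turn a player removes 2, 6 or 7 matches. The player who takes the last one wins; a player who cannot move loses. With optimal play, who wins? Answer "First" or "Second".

Second

Positions where the player to move wins (W) vs loses (L):
i:   0  1  2  3  4  5  6  7  8  9 10 11 12 13 14 15 16 17 18
     L  L  W  W  L  L  W  W  W  L  W  W  W  L  L  W  W  L  L
Position 18 is L, so the second player wins.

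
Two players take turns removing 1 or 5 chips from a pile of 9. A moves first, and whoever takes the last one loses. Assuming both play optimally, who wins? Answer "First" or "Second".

W/L table (W = player to move can force a win):
i:   0  1  2  3  4  5  6  7  8  9
     W  L  W  L  W  L  W  L  W  L
Position 9 is L, so the second player wins.

Second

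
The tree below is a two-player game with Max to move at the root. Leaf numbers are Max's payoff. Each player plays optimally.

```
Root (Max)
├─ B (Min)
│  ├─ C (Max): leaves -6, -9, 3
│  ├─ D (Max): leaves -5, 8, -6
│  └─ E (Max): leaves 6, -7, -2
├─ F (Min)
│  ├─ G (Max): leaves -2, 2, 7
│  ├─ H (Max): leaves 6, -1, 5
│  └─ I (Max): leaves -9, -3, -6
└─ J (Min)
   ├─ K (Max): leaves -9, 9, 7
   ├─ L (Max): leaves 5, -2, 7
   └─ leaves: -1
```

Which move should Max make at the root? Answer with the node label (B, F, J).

B

C (Max): max(-6, -9, 3) = 3
D (Max): max(-5, 8, -6) = 8
E (Max): max(6, -7, -2) = 6
B (Min): min(3, 8, 6) = 3
G (Max): max(-2, 2, 7) = 7
H (Max): max(6, -1, 5) = 6
I (Max): max(-9, -3, -6) = -3
F (Min): min(7, 6, -3) = -3
K (Max): max(-9, 9, 7) = 9
L (Max): max(5, -2, 7) = 7
J (Min): min(9, 7, -1) = -1
Root (Max): max(3, -3, -1) = 3
Max picks the child with the highest value: B (value 3).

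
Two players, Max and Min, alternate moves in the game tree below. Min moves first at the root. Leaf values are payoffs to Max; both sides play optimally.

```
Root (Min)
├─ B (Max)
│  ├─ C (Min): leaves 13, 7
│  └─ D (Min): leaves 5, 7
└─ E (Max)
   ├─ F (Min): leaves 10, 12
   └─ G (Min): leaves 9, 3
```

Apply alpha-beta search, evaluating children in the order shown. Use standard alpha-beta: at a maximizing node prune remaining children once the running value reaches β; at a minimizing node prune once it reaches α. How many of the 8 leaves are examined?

5

C [α=-∞,β=+∞]: v=7
D [α=7,β=+∞]: v=5 after child 1 ≤ α → α-cutoff, skip 1
B [α=-∞,β=+∞]: v=7
F [α=-∞,β=7]: v=10
E [α=-∞,β=7]: v=10 after child 1 ≥ β → β-cutoff, skip 1
Root [α=-∞,β=+∞]: v=7
Leaves evaluated: 5 of 8.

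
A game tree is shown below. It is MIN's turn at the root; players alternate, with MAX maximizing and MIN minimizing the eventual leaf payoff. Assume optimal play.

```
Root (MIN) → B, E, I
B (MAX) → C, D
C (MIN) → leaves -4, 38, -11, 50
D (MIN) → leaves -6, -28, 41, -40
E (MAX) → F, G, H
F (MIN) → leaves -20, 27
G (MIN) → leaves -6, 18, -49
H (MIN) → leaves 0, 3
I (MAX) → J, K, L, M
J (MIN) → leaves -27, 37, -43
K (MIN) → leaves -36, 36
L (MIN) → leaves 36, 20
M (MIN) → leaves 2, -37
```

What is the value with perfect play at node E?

0

F: min(-20, 27) = -20
G: min(-6, 18, -49) = -49
H: min(0, 3) = 0
E: max(-20, -49, 0) = 0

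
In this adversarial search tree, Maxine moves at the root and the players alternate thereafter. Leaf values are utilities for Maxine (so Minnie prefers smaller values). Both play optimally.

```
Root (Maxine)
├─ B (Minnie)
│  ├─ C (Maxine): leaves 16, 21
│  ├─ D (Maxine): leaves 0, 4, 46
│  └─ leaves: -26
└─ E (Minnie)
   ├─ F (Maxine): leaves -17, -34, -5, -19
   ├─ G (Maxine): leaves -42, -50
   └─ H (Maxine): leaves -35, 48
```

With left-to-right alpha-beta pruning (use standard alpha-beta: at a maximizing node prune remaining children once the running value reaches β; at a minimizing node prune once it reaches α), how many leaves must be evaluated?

C [α=-∞,β=+∞]: v=21
D [α=-∞,β=21]: v=46
B [α=-∞,β=+∞]: v=-26
F [α=-26,β=+∞]: v=-5
G [α=-26,β=-5]: v=-42
E [α=-26,β=+∞]: v=-42 after child 2 ≤ α → α-cutoff, skip 1
Root [α=-∞,β=+∞]: v=-26
Leaves evaluated: 12 of 14.

12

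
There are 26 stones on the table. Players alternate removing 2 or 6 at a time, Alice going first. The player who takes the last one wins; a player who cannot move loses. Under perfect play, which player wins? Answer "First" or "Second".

i:   0  1  2  3  4  5  6  7  8  9 10 11 12 13 14 15 16 17 18 19 20 21 22 23 24 25 26
     L  L  W  W  L  L  W  W  L  L  W  W  L  L  W  W  L  L  W  W  L  L  W  W  L  L  W
Position 26 is W, so the first player wins.

First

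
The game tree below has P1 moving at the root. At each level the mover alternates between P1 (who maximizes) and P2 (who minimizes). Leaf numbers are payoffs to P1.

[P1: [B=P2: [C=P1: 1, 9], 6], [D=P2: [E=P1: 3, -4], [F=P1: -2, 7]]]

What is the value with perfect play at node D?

3

E: max(3, -4) = 3
F: max(-2, 7) = 7
D: min(3, 7) = 3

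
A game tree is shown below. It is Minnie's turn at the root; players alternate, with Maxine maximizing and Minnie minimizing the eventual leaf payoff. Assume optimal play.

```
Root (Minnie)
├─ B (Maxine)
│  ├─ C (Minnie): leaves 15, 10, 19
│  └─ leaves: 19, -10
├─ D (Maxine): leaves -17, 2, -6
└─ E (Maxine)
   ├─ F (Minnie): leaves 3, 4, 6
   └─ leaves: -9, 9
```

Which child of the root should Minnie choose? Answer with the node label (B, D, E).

D

C (Minnie): min(15, 10, 19) = 10
B (Maxine): max(10, 19, -10) = 19
D (Maxine): max(-17, 2, -6) = 2
F (Minnie): min(3, 4, 6) = 3
E (Maxine): max(3, -9, 9) = 9
Root (Minnie): min(19, 2, 9) = 2
Minnie picks the child with the lowest value: D (value 2).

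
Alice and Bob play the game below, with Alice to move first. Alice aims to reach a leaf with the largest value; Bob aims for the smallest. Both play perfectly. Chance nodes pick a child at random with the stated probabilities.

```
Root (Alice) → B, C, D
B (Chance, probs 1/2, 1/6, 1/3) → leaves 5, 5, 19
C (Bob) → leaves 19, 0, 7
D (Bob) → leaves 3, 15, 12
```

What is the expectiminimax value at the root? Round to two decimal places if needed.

B (Chance): 1/2·5 + 1/6·5 + 1/3·19 = 9.67
C (Bob): min(19, 0, 7) = 0
D (Bob): min(3, 15, 12) = 3
Root (Alice): max(9.67, 0, 3) = 9.67

9.67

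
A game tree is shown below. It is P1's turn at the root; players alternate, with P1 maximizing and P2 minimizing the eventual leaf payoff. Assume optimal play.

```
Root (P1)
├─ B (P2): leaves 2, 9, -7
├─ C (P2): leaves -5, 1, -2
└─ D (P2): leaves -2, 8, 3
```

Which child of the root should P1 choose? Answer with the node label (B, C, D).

D

B (P2): min(2, 9, -7) = -7
C (P2): min(-5, 1, -2) = -5
D (P2): min(-2, 8, 3) = -2
Root (P1): max(-7, -5, -2) = -2
P1 picks the child with the highest value: D (value -2).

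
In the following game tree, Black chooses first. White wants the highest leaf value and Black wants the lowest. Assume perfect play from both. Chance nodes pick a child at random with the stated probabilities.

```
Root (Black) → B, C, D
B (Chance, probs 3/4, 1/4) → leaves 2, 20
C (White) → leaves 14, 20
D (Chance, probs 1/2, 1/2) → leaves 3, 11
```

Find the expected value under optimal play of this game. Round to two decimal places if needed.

6.5

B (Chance): 3/4·2 + 1/4·20 = 6.5
C (White): max(14, 20) = 20
D (Chance): 1/2·3 + 1/2·11 = 7
Root (Black): min(6.5, 20, 7) = 6.5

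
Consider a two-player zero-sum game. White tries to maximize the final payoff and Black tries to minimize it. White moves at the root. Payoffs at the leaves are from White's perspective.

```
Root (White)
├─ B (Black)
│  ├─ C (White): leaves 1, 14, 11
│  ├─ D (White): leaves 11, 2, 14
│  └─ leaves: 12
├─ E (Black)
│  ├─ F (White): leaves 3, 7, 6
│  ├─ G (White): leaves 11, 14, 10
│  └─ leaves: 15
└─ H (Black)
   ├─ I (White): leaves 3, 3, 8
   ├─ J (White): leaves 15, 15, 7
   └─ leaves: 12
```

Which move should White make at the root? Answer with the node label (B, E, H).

C (White): max(1, 14, 11) = 14
D (White): max(11, 2, 14) = 14
B (Black): min(14, 14, 12) = 12
F (White): max(3, 7, 6) = 7
G (White): max(11, 14, 10) = 14
E (Black): min(7, 14, 15) = 7
I (White): max(3, 3, 8) = 8
J (White): max(15, 15, 7) = 15
H (Black): min(8, 15, 12) = 8
Root (White): max(12, 7, 8) = 12
White picks the child with the highest value: B (value 12).

B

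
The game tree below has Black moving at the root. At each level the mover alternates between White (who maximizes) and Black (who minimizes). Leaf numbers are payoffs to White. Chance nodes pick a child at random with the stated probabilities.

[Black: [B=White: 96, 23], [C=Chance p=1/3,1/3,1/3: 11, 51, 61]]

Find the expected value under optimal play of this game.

41

B (White): max(96, 23) = 96
C (Chance): 1/3·11 + 1/3·51 + 1/3·61 = 41
Root (Black): min(96, 41) = 41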